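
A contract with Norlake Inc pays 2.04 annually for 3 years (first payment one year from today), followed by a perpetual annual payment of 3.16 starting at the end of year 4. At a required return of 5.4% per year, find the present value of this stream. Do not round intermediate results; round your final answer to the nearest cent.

PV of 3-year annuity: 2.04 × [1 − (1+0.054)^−3] / 0.054 = 5.51405
Perpetuity value at year 3: 3.16 / 0.054 = 58.51852
PV of perpetuity: 58.51852 / (1+0.054)^3 = 49.97715
Total PV = 5.51405 + 49.97715 = 55.49120

55.49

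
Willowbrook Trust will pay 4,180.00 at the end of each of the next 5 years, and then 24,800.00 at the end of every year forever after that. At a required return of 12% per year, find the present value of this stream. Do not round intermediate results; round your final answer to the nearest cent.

PV of 5-year annuity: 4,180.00 × [1 − (1+0.12)^−5] / 0.12 = 15067.96453
Perpetuity value at year 5: 24,800.00 / 0.12 = 206666.66667
PV of perpetuity: 206666.66667 / (1+0.12)^5 = 117268.21685
Total PV = 15067.96453 + 117268.21685 = 132336.18137

132336.18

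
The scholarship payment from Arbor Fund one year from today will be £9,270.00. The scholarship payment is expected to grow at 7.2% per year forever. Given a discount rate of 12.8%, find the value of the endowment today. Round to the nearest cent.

Growing perpetuity: P = D₁ / (r − g) = £9,270.0000 / (0.128 − 0.072) = £165,535.71

£165535.71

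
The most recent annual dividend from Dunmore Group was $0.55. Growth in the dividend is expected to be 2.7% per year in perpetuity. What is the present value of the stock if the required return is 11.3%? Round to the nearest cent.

$6.57

D₁ = D₀ × (1 + g) = $0.55 × 1.027 = $0.5649
Growing perpetuity: P = D₁ / (r − g) = $0.5649 / (0.113 − 0.027) = $6.57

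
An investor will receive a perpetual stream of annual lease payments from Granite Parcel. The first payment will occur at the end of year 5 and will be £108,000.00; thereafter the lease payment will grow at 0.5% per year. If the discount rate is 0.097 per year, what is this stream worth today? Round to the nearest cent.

£810605.26

Value at end of year 4: C₁ / (r − g) = £108,000.00 / (0.097 − 0.005) = £1,173,913.0435
Discount to today: PV = £1,173,913.0435 / (1 + 0.097)^4 = £1,173,913.0435 / 1.448193 = £810,605.26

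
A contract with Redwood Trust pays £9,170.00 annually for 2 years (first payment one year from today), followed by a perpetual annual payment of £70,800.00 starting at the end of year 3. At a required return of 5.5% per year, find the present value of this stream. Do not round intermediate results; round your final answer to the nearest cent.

£1173484.04

PV of 2-year annuity: £9,170.00 × [1 − (1+0.055)^−2] / 0.055 = 16930.75178
Perpetuity value at year 2: £70,800.00 / 0.055 = 1287272.72727
PV of perpetuity: 1287272.72727 / (1+0.055)^2 = 1156553.29150
Total PV = 16930.75178 + 1156553.29150 = 1173484.04328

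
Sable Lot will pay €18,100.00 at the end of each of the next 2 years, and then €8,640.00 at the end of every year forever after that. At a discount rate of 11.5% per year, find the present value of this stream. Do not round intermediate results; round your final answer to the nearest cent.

PV of 2-year annuity: €18,100.00 × [1 − (1+0.115)^−2] / 0.115 = 30792.09314
Perpetuity value at year 2: €8,640.00 / 0.115 = 75130.43478
PV of perpetuity: 75130.43478 / (1+0.115)^2 = 60431.88866
Total PV = 30792.09314 + 60431.88866 = 91223.98181

€91223.98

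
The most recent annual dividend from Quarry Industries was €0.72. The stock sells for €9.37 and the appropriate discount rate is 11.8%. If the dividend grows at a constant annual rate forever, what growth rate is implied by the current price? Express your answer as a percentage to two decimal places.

P = D₀(1+g)/(r−g) ⇒ P(r−g) = D₀(1+g) ⇒ g(P+D₀) = P·r − D₀
g = (P·r − D₀)/(P + D₀) = (€9.37×0.118 − €0.72) / (€9.37 + €0.72) = 0.038222

3.82%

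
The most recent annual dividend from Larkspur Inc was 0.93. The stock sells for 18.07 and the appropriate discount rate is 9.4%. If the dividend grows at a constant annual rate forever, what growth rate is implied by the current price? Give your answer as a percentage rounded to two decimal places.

P = D₀(1+g)/(r−g) ⇒ P(r−g) = D₀(1+g) ⇒ g(P+D₀) = P·r − D₀
g = (P·r − D₀)/(P + D₀) = (18.07×0.094 − 0.93) / (18.07 + 0.93) = 0.040452

4.05%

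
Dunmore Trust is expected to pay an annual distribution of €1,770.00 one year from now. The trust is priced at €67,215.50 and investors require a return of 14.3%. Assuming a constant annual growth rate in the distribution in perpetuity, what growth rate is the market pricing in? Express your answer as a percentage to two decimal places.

11.67%

P = D₁/(r−g) ⇒ g = r − D₁/P = 0.143 − €1,770.00/€67,215.50 = 0.116667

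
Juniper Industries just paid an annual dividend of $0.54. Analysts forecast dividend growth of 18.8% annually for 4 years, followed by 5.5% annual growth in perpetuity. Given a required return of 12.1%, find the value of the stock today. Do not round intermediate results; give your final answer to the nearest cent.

D_1 = 0.64152
D_2 = 0.76213
D_3 = 0.90541
D_4 = 1.07562
Terminal value at year 4: TV = D_4×(1+g_2)/(r−g_2) = 1.13478/0.066 = 17.19365
P_0 = D_1/(1+r)^1 + D_2/(1+r)^2 + D_3/(1+r)^3 + D_4/(1+r)^4 + TV/(1+r)^4
    = 0.57227 + 0.60648 + 0.64273 + 0.68114 + 10.88794 = 13.39056

$13.39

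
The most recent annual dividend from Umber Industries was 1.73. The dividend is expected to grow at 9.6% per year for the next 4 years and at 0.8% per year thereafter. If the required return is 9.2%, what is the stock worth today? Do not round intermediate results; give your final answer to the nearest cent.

D_1 = 1.89608
D_2 = 2.07810
D_3 = 2.27760
D_4 = 2.49625
Terminal value at year 4: TV = D_4×(1+g_2)/(r−g_2) = 2.51622/0.084 = 29.95502
P_0 = D_1/(1+r)^1 + D_2/(1+r)^2 + D_3/(1+r)^3 + D_4/(1+r)^4 + TV/(1+r)^4
    = 1.73634 + 1.74270 + 1.74908 + 1.75549 + 21.06585 = 28.04945

28.05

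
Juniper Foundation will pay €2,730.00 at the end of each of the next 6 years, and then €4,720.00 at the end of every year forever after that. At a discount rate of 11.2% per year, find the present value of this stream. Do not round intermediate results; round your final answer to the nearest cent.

€33772.37

PV of 6-year annuity: €2,730.00 × [1 − (1+0.112)^−6] / 0.112 = 11483.13049
Perpetuity value at year 6: €4,720.00 / 0.112 = 42142.85714
PV of perpetuity: 42142.85714 / (1+0.112)^6 = 22289.23959
Total PV = 11483.13049 + 22289.23959 = 33772.37008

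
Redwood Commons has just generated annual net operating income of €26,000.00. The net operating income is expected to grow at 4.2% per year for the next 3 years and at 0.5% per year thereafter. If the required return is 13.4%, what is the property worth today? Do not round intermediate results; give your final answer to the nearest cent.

D_1 = 27092.00000
D_2 = 28229.86400
D_3 = 29415.51829
Terminal value at year 3: TV = D_3×(1+g_2)/(r−g_2) = 29562.59588/0.129 = 229167.40992
P_0 = D_1/(1+r)^1 + D_2/(1+r)^2 + D_3/(1+r)^3 + TV/(1+r)^3
    = 23890.65256 + 21952.43383 + 20171.46036 + 157149.74934 = 223164.29610

€223164.30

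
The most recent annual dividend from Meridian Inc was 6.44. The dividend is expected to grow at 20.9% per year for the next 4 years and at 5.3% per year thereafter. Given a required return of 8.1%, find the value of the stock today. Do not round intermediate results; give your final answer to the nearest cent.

D_1 = 7.78596
D_2 = 9.41323
D_3 = 11.38059
D_4 = 13.75913
Terminal value at year 4: TV = D_4×(1+g_2)/(r−g_2) = 14.48837/0.028 = 517.44168
P_0 = D_1/(1+r)^1 + D_2/(1+r)^2 + D_3/(1+r)^3 + D_4/(1+r)^4 + TV/(1+r)^4
    = 7.20255 + 8.05540 + 9.00923 + 10.07600 + 378.92969 = 413.27288

413.27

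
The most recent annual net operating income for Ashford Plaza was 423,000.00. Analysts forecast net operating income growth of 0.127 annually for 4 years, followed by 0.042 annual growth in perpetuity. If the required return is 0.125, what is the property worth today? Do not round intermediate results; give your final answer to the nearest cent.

7047831.02

D_1 = 476721.00000
D_2 = 537264.56700
D_3 = 605497.16701
D_4 = 682395.30722
Terminal value at year 4: TV = D_4×(1+g_2)/(r−g_2) = 711055.91012/0.083 = 8566938.67617
P_0 = D_1/(1+r)^1 + D_2/(1+r)^2 + D_3/(1+r)^3 + D_4/(1+r)^4 + TV/(1+r)^4
    = 423752.00000 + 424505.33689 + 425260.01304 + 426016.03084 + 5348297.64024 = 7047831.02101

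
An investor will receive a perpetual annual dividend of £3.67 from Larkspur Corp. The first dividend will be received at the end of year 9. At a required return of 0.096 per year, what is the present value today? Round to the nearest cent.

£18.36

Value at end of year 8: C / r = £3.67 / 0.096 = £38.2292
Discount to today: PV = £38.2292 / (1 + 0.096)^8 = £38.2292 / 2.082018 = £18.36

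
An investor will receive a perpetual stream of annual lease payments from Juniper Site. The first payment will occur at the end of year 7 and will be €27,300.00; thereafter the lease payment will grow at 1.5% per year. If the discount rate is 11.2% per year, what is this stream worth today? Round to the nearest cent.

Value at end of year 6: C₁ / (r − g) = €27,300.00 / (0.112 − 0.015) = €281,443.2990
Discount to today: PV = €281,443.2990 / (1 + 0.112)^6 = €281,443.2990 / 1.890727 = €148,854.58

€148854.58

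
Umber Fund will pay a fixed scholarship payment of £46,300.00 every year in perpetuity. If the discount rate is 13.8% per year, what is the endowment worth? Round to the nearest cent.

£335507.25

Level perpetuity: PV = C / r = £46,300.00 / 0.138 = £335,507.25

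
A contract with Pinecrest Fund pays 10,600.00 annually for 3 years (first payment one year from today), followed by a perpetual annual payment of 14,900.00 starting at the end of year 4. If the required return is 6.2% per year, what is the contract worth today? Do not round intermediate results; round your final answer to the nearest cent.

228871.03

PV of 3-year annuity: 10,600.00 × [1 − (1+0.062)^−3] / 0.062 = 28229.40727
Perpetuity value at year 3: 14,900.00 / 0.062 = 240322.58065
PV of perpetuity: 240322.58065 / (1+0.062)^3 = 200641.62138
Total PV = 28229.40727 + 200641.62138 = 228871.02864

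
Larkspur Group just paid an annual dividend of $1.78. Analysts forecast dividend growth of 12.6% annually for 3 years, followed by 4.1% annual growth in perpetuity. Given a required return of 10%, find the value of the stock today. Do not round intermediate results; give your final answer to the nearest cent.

$39.28

D_1 = 2.00428
D_2 = 2.25682
D_3 = 2.54118
Terminal value at year 3: TV = D_3×(1+g_2)/(r−g_2) = 2.64537/0.059 = 44.83673
P_0 = D_1/(1+r)^1 + D_2/(1+r)^2 + D_3/(1+r)^3 + TV/(1+r)^3
    = 1.82207 + 1.86514 + 1.90923 + 33.68650 = 39.28293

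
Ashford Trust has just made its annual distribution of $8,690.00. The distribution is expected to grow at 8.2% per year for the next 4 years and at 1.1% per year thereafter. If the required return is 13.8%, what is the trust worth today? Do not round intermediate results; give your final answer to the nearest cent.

$87222.70

D_1 = 9402.58000
D_2 = 10173.59156
D_3 = 11007.82607
D_4 = 11910.46781
Terminal value at year 4: TV = D_4×(1+g_2)/(r−g_2) = 12041.48295/0.127 = 94814.82639
P_0 = D_1/(1+r)^1 + D_2/(1+r)^2 + D_3/(1+r)^3 + D_4/(1+r)^4 + TV/(1+r)^4
    = 8262.37258 + 7855.78834 + 7469.21176 + 7101.65829 + 56533.67344 = 87222.70442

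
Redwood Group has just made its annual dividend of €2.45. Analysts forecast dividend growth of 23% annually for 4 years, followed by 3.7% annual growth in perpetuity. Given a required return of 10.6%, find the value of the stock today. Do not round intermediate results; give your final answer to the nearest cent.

D_1 = 3.01350
D_2 = 3.70661
D_3 = 4.55912
D_4 = 5.60772
Terminal value at year 4: TV = D_4×(1+g_2)/(r−g_2) = 5.81521/0.069 = 84.27838
P_0 = D_1/(1+r)^1 + D_2/(1+r)^2 + D_3/(1+r)^3 + D_4/(1+r)^4 + TV/(1+r)^4
    = 2.72468 + 3.03016 + 3.36989 + 3.74771 + 56.32429 = 69.19673

€69.20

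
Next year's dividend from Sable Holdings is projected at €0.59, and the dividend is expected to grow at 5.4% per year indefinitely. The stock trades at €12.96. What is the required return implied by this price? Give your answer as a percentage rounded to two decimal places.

P = D₁/(r − g) ⇒ r = D₁/P + g = €0.5900/€12.96 + 0.054 = 0.045525 + 0.054 = 0.099525

9.95%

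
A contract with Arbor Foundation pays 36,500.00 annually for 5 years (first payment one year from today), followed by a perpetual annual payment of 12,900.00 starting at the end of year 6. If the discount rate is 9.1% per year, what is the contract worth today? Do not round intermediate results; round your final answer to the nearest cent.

PV of 5-year annuity: 36,500.00 × [1 − (1+0.091)^−5] / 0.091 = 141604.66292
Perpetuity value at year 5: 12,900.00 / 0.091 = 141758.24176
PV of perpetuity: 141758.24176 / (1+0.091)^5 = 91711.66226
Total PV = 141604.66292 + 91711.66226 = 233316.32518

233316.33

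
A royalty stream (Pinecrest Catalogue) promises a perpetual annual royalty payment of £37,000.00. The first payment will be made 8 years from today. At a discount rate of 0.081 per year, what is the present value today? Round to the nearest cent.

£264811.50

Value at end of year 7: C / r = £37,000.00 / 0.081 = £456,790.1235
Discount to today: PV = £456,790.1235 / (1 + 0.081)^7 = £456,790.1235 / 1.724963 = £264,811.50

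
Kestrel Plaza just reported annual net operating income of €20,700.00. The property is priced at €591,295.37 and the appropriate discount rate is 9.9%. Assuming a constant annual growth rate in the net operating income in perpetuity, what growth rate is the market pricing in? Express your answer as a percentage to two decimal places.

P = D₀(1+g)/(r−g) ⇒ P(r−g) = D₀(1+g) ⇒ g(P+D₀) = P·r − D₀
g = (P·r − D₀)/(P + D₀) = (€591,295.37×0.099 − €20,700.00) / (€591,295.37 + €20,700.00) = 0.061828

6.18%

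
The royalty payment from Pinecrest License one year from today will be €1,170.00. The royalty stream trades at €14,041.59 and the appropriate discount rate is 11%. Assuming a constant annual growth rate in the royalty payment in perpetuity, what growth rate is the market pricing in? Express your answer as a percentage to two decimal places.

P = D₁/(r−g) ⇒ g = r − D₁/P = 0.11 − €1,170.00/€14,041.59 = 0.026676

2.67%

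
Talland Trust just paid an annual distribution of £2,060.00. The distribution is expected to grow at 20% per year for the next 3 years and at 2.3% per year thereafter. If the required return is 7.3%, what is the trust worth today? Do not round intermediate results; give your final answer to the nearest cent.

£66716.34

D_1 = 2472.00000
D_2 = 2966.40000
D_3 = 3559.68000
Terminal value at year 3: TV = D_3×(1+g_2)/(r−g_2) = 3641.55264/0.05 = 72831.05280
P_0 = D_1/(1+r)^1 + D_2/(1+r)^2 + D_3/(1+r)^3 + TV/(1+r)^3
    = 2303.82106 + 2576.50072 + 2881.45468 + 58954.56266 = 66716.33912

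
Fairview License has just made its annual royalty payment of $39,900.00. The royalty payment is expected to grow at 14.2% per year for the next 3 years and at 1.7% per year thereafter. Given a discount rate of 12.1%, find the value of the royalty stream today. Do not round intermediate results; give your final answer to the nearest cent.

D_1 = 45565.80000
D_2 = 52036.14360
D_3 = 59425.27599
Terminal value at year 3: TV = D_3×(1+g_2)/(r−g_2) = 60435.50568/0.104 = 581110.63157
P_0 = D_1/(1+r)^1 + D_2/(1+r)^2 + D_3/(1+r)^3 + TV/(1+r)^3
    = 40647.45763 + 41408.91758 + 42184.64218 + 412517.12590 = 536758.14328

$536758.14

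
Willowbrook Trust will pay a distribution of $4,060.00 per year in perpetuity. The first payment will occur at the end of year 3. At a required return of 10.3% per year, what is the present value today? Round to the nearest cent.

Value at end of year 2: C / r = $4,060.00 / 0.103 = $39,417.4757
Discount to today: PV = $39,417.4757 / (1 + 0.103)^2 = $39,417.4757 / 1.216609 = $32,399.46

$32399.46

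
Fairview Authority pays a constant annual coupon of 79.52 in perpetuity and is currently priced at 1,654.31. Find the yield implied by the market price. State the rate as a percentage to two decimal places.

4.81%

P = C/r ⇒ r = C/P = 79.52/1,654.31 = 0.048068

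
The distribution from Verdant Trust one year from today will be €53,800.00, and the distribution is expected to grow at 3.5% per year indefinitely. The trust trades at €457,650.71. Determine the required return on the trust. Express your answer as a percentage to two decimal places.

P = D₁/(r − g) ⇒ r = D₁/P + g = €53,800.0000/€457,650.71 + 0.035 = 0.117557 + 0.035 = 0.152557

15.26%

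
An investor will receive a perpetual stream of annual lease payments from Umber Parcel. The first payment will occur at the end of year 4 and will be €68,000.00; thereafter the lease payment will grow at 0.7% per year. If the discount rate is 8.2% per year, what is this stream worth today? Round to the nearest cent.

€715757.43

Value at end of year 3: C₁ / (r − g) = €68,000.00 / (0.082 − 0.007) = €906,666.6667
Discount to today: PV = €906,666.6667 / (1 + 0.082)^3 = €906,666.6667 / 1.266723 = €715,757.43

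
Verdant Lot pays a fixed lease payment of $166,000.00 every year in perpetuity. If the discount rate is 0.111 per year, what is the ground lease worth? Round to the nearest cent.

Level perpetuity: PV = C / r = $166,000.00 / 0.111 = $1,495,495.50

$1495495.50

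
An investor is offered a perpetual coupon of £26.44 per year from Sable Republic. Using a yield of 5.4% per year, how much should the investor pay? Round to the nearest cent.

£489.63

Level perpetuity: PV = C / r = £26.44 / 0.054 = £489.63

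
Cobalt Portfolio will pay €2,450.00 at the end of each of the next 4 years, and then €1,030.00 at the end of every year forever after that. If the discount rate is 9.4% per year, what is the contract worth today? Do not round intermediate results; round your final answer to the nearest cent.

PV of 4-year annuity: €2,450.00 × [1 − (1+0.094)^−4] / 0.094 = 7868.12246
Perpetuity value at year 4: €1,030.00 / 0.094 = 10957.44681
PV of perpetuity: 10957.44681 / (1+0.094)^4 = 7649.62390
Total PV = 7868.12246 + 7649.62390 = 15517.74636

€15517.75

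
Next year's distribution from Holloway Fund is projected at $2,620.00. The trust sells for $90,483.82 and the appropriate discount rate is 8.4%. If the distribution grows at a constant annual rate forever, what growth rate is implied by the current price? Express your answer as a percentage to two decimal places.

5.50%

P = D₁/(r−g) ⇒ g = r − D₁/P = 0.084 − $2,620.00/$90,483.82 = 0.055045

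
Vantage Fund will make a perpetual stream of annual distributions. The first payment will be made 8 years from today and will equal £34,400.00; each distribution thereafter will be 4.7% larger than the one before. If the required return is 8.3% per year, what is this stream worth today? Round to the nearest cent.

Value at end of year 7: C₁ / (r − g) = £34,400.00 / (0.083 − 0.047) = £955,555.5556
Discount to today: PV = £955,555.5556 / (1 + 0.083)^7 = £955,555.5556 / 1.747428 = £546,835.56

£546835.56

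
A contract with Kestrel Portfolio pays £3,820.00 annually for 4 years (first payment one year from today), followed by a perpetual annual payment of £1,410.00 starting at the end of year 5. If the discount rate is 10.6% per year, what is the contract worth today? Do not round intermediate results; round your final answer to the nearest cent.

PV of 4-year annuity: £3,820.00 × [1 − (1+0.106)^−4] / 0.106 = 11953.27161
Perpetuity value at year 4: £1,410.00 / 0.106 = 13301.88679
PV of perpetuity: 13301.88679 / (1+0.106)^4 = 8889.81533
Total PV = 11953.27161 + 8889.81533 = 20843.08695

£20843.09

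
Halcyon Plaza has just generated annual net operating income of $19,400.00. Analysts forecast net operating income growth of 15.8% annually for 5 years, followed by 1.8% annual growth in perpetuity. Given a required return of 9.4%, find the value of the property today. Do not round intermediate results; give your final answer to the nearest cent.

D_1 = 22465.20000
D_2 = 26014.70160
D_3 = 30125.02445
D_4 = 34884.77832
D_5 = 40396.57329
Terminal value at year 5: TV = D_5×(1+g_2)/(r−g_2) = 41123.71161/0.076 = 541101.46855
P_0 = D_1/(1+r)^1 + D_2/(1+r)^2 + D_3/(1+r)^3 + D_4/(1+r)^4 + D_5/(1+r)^5 + TV/(1+r)^5
    = 20534.91773 + 21736.22919 + 23007.81847 + 24353.79688 + 25778.51626 + 345296.44144 = 460707.71997

$460707.72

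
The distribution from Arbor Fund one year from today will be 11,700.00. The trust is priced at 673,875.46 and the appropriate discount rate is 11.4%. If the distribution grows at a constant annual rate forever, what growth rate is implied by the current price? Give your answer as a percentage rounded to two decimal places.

9.66%

P = D₁/(r−g) ⇒ g = r − D₁/P = 0.114 − 11,700.00/673,875.46 = 0.096638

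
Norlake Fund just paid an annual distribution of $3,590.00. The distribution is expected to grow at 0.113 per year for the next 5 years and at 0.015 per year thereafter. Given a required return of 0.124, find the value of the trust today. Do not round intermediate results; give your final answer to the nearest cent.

$49255.55

D_1 = 3995.67000
D_2 = 4447.18071
D_3 = 4949.71213
D_4 = 5509.02960
D_5 = 6131.54995
Terminal value at year 5: TV = D_5×(1+g_2)/(r−g_2) = 6223.52320/0.109 = 57096.54307
P_0 = D_1/(1+r)^1 + D_2/(1+r)^2 + D_3/(1+r)^3 + D_4/(1+r)^4 + D_5/(1+r)^5 + TV/(1+r)^5
    = 3554.86655 + 3520.07693 + 3485.62778 + 3451.51576 + 3417.73758 + 31825.72153 = 49255.54612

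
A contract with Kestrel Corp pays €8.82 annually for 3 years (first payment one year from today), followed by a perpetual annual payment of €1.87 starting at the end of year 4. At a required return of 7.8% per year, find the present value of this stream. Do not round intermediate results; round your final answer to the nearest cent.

€41.95

PV of 3-year annuity: €8.82 × [1 − (1+0.078)^−3] / 0.078 = 22.81227
Perpetuity value at year 3: €1.87 / 0.078 = 23.97436
PV of perpetuity: 23.97436 / (1+0.078)^3 = 19.13774
Total PV = 22.81227 + 19.13774 = 41.95002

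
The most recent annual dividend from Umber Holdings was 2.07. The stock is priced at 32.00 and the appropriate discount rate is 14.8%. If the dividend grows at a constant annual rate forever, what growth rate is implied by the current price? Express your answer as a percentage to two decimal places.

7.83%

P = D₀(1+g)/(r−g) ⇒ P(r−g) = D₀(1+g) ⇒ g(P+D₀) = P·r − D₀
g = (P·r − D₀)/(P + D₀) = (32.00×0.148 − 2.07) / (32.00 + 2.07) = 0.078251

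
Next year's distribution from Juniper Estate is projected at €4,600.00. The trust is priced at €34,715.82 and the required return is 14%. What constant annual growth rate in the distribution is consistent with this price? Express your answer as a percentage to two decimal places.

0.75%

P = D₁/(r−g) ⇒ g = r − D₁/P = 0.14 − €4,600.00/€34,715.82 = 0.007496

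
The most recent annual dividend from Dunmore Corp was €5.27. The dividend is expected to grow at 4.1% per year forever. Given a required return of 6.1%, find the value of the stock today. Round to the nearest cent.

€274.30

D₁ = D₀ × (1 + g) = €5.27 × 1.041 = €5.4861
Growing perpetuity: P = D₁ / (r − g) = €5.4861 / (0.061 − 0.041) = €274.30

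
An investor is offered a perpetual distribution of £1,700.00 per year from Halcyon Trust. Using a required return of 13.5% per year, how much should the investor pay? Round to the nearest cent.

Level perpetuity: PV = C / r = £1,700.00 / 0.135 = £12,592.59

£12592.59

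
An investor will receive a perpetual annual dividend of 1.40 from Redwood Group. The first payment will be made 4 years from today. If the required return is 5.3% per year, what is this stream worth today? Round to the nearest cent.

Value at end of year 3: C / r = 1.40 / 0.053 = 26.4151
Discount to today: PV = 26.4151 / (1 + 0.053)^3 = 26.4151 / 1.167576 = 22.62

22.62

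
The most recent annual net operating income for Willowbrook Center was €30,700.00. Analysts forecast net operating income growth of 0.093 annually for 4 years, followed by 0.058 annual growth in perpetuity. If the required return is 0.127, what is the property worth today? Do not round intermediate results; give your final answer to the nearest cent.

D_1 = 33555.10000
D_2 = 36675.72430
D_3 = 40086.56666
D_4 = 43814.61736
Terminal value at year 4: TV = D_4×(1+g_2)/(r−g_2) = 46355.86517/0.069 = 671824.13284
P_0 = D_1/(1+r)^1 + D_2/(1+r)^2 + D_3/(1+r)^3 + D_4/(1+r)^4 + TV/(1+r)^4
    = 29773.82431 + 28875.59004 + 28004.45423 + 27159.59935 + 416447.19005 = 530260.65797

€530260.66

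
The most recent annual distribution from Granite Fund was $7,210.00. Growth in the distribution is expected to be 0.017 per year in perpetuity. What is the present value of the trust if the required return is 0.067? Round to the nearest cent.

$146651.40

D₁ = D₀ × (1 + g) = $7,210.00 × 1.017 = $7,332.5700
Growing perpetuity: P = D₁ / (r − g) = $7,332.5700 / (0.067 − 0.017) = $146,651.40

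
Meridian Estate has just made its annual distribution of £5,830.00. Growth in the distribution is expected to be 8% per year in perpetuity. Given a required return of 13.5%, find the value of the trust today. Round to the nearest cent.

D₁ = D₀ × (1 + g) = £5,830.00 × 1.08 = £6,296.4000
Growing perpetuity: P = D₁ / (r − g) = £6,296.4000 / (0.135 − 0.08) = £114,480.00

£114480.00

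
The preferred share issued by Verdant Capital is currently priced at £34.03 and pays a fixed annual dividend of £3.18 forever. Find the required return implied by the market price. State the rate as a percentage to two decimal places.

9.34%

P = C/r ⇒ r = C/P = £3.18/£34.03 = 0.093447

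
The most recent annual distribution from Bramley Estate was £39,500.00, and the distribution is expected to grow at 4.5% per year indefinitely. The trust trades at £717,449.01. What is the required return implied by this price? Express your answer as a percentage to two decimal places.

D₁ = £39,500.00 × 1.045 = £41,277.5000
P = D₁/(r − g) ⇒ r = D₁/P + g = £41,277.5000/£717,449.01 + 0.045 = 0.057534 + 0.045 = 0.102534

10.25%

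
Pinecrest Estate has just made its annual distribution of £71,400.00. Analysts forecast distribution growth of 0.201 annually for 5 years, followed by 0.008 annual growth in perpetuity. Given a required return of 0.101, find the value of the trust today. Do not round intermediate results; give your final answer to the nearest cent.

D_1 = 85751.40000
D_2 = 102987.43140
D_3 = 123687.90511
D_4 = 148549.17404
D_5 = 178407.55802
Terminal value at year 5: TV = D_5×(1+g_2)/(r−g_2) = 179834.81848/0.093 = 1933707.72564
P_0 = D_1/(1+r)^1 + D_2/(1+r)^2 + D_3/(1+r)^3 + D_4/(1+r)^4 + D_5/(1+r)^5 + TV/(1+r)^5
    = 77885.01362 + 84959.03848 + 92675.57240 + 101092.97225 + 110274.89525 + 1195237.57437 = 1662125.06637

£1662125.07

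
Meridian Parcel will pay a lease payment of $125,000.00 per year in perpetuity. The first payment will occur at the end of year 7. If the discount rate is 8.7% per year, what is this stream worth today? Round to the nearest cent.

$870990.66

Value at end of year 6: C / r = $125,000.00 / 0.087 = $1,436,781.6092
Discount to today: PV = $1,436,781.6092 / (1 + 0.087)^6 = $1,436,781.6092 / 1.649595 = $870,990.66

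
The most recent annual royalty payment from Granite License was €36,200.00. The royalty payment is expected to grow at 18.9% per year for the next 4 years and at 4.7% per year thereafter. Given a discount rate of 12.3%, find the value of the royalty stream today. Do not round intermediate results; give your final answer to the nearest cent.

D_1 = 43041.80000
D_2 = 51176.70020
D_3 = 60849.09654
D_4 = 72349.57578
Terminal value at year 4: TV = D_4×(1+g_2)/(r−g_2) = 75750.00585/0.076 = 996710.60323
P_0 = D_1/(1+r)^1 + D_2/(1+r)^2 + D_3/(1+r)^3 + D_4/(1+r)^4 + TV/(1+r)^4
    = 38327.51558 + 40580.06770 + 42965.00489 + 45490.10759 + 626686.08741 = 794048.78318

€794048.78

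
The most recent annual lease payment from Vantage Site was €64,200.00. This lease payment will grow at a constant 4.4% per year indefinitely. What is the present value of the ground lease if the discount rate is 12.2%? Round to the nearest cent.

€859292.31

D₁ = D₀ × (1 + g) = €64,200.00 × 1.044 = €67,024.8000
Growing perpetuity: P = D₁ / (r − g) = €67,024.8000 / (0.122 − 0.044) = €859,292.31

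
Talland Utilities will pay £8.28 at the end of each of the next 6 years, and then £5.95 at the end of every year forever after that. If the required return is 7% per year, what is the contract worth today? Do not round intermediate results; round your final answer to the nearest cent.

PV of 6-year annuity: £8.28 × [1 − (1+0.07)^−6] / 0.07 = 39.46695
Perpetuity value at year 6: £5.95 / 0.07 = 85.00000
PV of perpetuity: 85.00000 / (1+0.07)^6 = 56.63909
Total PV = 39.46695 + 56.63909 = 96.10604

£96.11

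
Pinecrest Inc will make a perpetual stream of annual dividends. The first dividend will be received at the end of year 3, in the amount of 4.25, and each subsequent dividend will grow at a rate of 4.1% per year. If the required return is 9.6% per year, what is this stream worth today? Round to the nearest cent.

64.33

Value at end of year 2: C₁ / (r − g) = 4.25 / (0.096 − 0.041) = 77.2727
Discount to today: PV = 77.2727 / (1 + 0.096)^2 = 77.2727 / 1.201216 = 64.33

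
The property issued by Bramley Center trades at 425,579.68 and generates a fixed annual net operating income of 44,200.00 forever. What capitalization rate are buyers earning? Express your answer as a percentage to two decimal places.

P = C/r ⇒ r = C/P = 44,200.00/425,579.68 = 0.103858

10.39%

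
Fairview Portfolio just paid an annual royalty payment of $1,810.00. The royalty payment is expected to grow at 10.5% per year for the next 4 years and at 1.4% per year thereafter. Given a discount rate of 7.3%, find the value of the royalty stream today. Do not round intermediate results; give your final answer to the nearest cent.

D_1 = 2000.05000
D_2 = 2210.05525
D_3 = 2442.11105
D_4 = 2698.53271
Terminal value at year 4: TV = D_4×(1+g_2)/(r−g_2) = 2736.31217/0.059 = 46378.17237
P_0 = D_1/(1+r)^1 + D_2/(1+r)^2 + D_3/(1+r)^3 + D_4/(1+r)^4 + TV/(1+r)^4
    = 1863.97950 + 1919.56882 + 1976.81598 + 2035.77042 + 34987.64751 = 42783.78222

$42783.78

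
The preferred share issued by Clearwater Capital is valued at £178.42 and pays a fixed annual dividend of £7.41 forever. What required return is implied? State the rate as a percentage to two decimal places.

P = C/r ⇒ r = C/P = £7.41/£178.42 = 0.041531

4.15%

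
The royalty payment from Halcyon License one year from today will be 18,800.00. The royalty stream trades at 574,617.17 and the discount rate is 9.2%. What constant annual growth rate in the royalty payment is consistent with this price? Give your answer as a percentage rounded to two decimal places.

5.93%

P = D₁/(r−g) ⇒ g = r − D₁/P = 0.092 − 18,800.00/574,617.17 = 0.059283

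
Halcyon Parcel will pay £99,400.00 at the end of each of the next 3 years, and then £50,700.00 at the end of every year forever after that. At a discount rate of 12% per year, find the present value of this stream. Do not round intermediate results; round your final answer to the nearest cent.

PV of 3-year annuity: £99,400.00 × [1 − (1+0.12)^−3] / 0.12 = 238742.02806
Perpetuity value at year 3: £50,700.00 / 0.12 = 422500.00000
PV of perpetuity: 422500.00000 / (1+0.12)^3 = 300727.15470
Total PV = 238742.02806 + 300727.15470 = 539469.18276

£539469.18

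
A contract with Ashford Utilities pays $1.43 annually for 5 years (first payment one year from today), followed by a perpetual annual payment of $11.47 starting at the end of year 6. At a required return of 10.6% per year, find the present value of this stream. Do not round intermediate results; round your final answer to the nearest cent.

PV of 5-year annuity: $1.43 × [1 − (1+0.106)^−5] / 0.106 = 5.33875
Perpetuity value at year 5: $11.47 / 0.106 = 108.20755
PV of perpetuity: 108.20755 / (1+0.106)^5 = 65.38557
Total PV = 5.33875 + 65.38557 = 70.72432

$70.72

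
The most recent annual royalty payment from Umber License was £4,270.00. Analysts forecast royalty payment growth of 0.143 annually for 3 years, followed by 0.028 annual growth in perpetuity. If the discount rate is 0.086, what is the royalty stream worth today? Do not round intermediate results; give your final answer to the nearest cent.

£102437.63

D_1 = 4880.61000
D_2 = 5578.53723
D_3 = 6376.26805
Terminal value at year 3: TV = D_3×(1+g_2)/(r−g_2) = 6554.80356/0.058 = 113013.85447
P_0 = D_1/(1+r)^1 + D_2/(1+r)^2 + D_3/(1+r)^3 + TV/(1+r)^3
    = 4494.11602 + 4729.99504 + 4978.25445 + 88235.26849 = 102437.63400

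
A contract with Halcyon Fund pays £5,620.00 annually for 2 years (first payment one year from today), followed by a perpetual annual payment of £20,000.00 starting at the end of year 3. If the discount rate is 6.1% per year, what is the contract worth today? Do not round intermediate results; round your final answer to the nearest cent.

PV of 2-year annuity: £5,620.00 × [1 − (1+0.061)^−2] / 0.061 = 10289.24574
Perpetuity value at year 2: £20,000.00 / 0.061 = 327868.85246
PV of perpetuity: 327868.85246 / (1+0.061)^2 = 291252.31959
Total PV = 10289.24574 + 291252.31959 = 301541.56532

£301541.57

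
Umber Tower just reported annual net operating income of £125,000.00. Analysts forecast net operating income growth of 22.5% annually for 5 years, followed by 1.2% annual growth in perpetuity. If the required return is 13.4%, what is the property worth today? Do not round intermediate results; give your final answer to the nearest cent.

£2317829.28

D_1 = 153125.00000
D_2 = 187578.12500
D_3 = 229783.20312
D_4 = 281484.42383
D_5 = 344818.41919
Terminal value at year 5: TV = D_5×(1+g_2)/(r−g_2) = 348956.24022/0.122 = 2860297.05098
P_0 = D_1/(1+r)^1 + D_2/(1+r)^2 + D_3/(1+r)^3 + D_4/(1+r)^4 + D_5/(1+r)^5 + TV/(1+r)^5
    = 135030.86420 + 145866.67429 + 157572.02469 + 170216.69334 + 183876.05762 + 1525266.96978 = 2317829.28392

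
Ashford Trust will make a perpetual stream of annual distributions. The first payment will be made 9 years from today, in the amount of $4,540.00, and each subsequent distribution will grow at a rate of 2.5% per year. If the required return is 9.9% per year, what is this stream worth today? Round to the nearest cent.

Value at end of year 8: C₁ / (r − g) = $4,540.00 / (0.099 − 0.025) = $61,351.3514
Discount to today: PV = $61,351.3514 / (1 + 0.099)^8 = $61,351.3514 / 2.128049 = $28,829.86

$28829.86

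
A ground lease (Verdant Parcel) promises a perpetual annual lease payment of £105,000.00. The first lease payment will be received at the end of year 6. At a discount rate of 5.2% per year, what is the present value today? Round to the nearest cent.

Value at end of year 5: C / r = £105,000.00 / 0.052 = £2,019,230.7692
Discount to today: PV = £2,019,230.7692 / (1 + 0.052)^5 = £2,019,230.7692 / 1.288483 = £1,567,138.05

£1567138.05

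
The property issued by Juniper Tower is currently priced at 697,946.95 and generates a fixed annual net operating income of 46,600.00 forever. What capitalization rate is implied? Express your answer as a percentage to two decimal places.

P = C/r ⇒ r = C/P = 46,600.00/697,946.95 = 0.066767

6.68%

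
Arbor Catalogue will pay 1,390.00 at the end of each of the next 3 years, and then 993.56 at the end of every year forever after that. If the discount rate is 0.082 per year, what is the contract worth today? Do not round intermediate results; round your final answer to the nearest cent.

PV of 3-year annuity: 1,390.00 × [1 − (1+0.082)^−3] / 0.082 = 3569.27682
Perpetuity value at year 3: 993.56 / 0.082 = 12116.58537
PV of perpetuity: 12116.58537 / (1+0.082)^3 = 9565.29711
Total PV = 3569.27682 + 9565.29711 = 13134.57393

13134.57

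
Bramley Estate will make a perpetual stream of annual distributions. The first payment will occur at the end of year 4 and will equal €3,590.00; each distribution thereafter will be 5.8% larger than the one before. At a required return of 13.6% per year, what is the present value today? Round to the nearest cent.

Value at end of year 3: C₁ / (r − g) = €3,590.00 / (0.136 − 0.058) = €46,025.6410
Discount to today: PV = €46,025.6410 / (1 + 0.136)^3 = €46,025.6410 / 1.466003 = €31,395.32

€31395.32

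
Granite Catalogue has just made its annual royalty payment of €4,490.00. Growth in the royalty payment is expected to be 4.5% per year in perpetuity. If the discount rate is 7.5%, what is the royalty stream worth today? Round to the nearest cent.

D₁ = D₀ × (1 + g) = €4,490.00 × 1.045 = €4,692.0500
Growing perpetuity: P = D₁ / (r − g) = €4,692.0500 / (0.075 − 0.045) = €156,401.67

€156401.67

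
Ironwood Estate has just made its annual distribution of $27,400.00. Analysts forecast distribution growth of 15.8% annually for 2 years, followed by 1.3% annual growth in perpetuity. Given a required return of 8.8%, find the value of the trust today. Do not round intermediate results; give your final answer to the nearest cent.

$479437.54

D_1 = 31729.20000
D_2 = 36742.41360
Terminal value at year 2: TV = D_2×(1+g_2)/(r−g_2) = 37220.06498/0.075 = 496267.53302
P_0 = D_1/(1+r)^1 + D_2/(1+r)^2 + TV/(1+r)^2
    = 29162.86765 + 31039.15509 + 419235.52138 = 479437.54412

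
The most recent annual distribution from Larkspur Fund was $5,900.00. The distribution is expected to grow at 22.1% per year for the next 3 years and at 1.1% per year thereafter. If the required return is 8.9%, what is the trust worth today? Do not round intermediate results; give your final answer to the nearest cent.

D_1 = 7203.90000
D_2 = 8795.96190
D_3 = 10739.86948
Terminal value at year 3: TV = D_3×(1+g_2)/(r−g_2) = 10858.00804/0.078 = 139205.23134
P_0 = D_1/(1+r)^1 + D_2/(1+r)^2 + D_3/(1+r)^3 + TV/(1+r)^3
    = 6615.15152 + 7416.98806 + 8316.01692 + 107788.37314 = 130136.52963

$130136.53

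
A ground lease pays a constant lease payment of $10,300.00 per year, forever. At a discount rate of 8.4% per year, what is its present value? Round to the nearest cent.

Level perpetuity: PV = C / r = $10,300.00 / 0.084 = $122,619.05

$122619.05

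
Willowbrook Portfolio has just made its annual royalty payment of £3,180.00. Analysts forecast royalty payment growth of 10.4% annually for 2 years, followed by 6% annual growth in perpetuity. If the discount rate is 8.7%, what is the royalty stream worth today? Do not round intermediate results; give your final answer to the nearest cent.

£135289.94

D_1 = 3510.72000
D_2 = 3875.83488
Terminal value at year 2: TV = D_2×(1+g_2)/(r−g_2) = 4108.38497/0.027 = 152162.40640
P_0 = D_1/(1+r)^1 + D_2/(1+r)^2 + TV/(1+r)^2
    = 3229.73321 + 3280.24422 + 128779.95817 = 135289.93560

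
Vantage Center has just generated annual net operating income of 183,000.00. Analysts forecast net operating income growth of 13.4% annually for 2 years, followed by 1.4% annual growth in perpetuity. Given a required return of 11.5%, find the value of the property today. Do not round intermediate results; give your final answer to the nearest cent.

2275804.02

D_1 = 207522.00000
D_2 = 235329.94800
Terminal value at year 2: TV = D_2×(1+g_2)/(r−g_2) = 238624.56727/0.101 = 2362619.47794
P_0 = D_1/(1+r)^1 + D_2/(1+r)^2 + TV/(1+r)^2
    = 186118.38565 + 189289.90971 + 1900395.72719 = 2275804.02255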